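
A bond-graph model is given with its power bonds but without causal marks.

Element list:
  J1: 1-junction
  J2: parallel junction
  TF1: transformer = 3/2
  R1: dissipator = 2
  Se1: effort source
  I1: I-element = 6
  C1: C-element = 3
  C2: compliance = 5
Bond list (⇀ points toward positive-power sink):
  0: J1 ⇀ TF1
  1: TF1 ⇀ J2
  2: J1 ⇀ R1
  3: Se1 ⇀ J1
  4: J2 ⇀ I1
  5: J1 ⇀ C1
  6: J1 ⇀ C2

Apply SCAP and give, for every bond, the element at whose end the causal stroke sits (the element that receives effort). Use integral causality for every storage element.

b0 →TF1
b1 →J2
b2 →J1
b3 →J1
b4 →I1
b5 →J1
b6 →J1

β3 stroke at J1  (source Se1 imposes e)
β4 stroke at I1  (I1: I, integral causality)
β1 stroke at J2  (closing 0-jn rule on J2)
β0 stroke at TF1  (TF1 one-in-one-out from 1)
β2 stroke at J1  (1-jn J1 has f-setter on 0)
β5 stroke at J1  (1-jn J1 has f-setter on 0)
β6 stroke at J1  (common-f at J1 fixed by 0)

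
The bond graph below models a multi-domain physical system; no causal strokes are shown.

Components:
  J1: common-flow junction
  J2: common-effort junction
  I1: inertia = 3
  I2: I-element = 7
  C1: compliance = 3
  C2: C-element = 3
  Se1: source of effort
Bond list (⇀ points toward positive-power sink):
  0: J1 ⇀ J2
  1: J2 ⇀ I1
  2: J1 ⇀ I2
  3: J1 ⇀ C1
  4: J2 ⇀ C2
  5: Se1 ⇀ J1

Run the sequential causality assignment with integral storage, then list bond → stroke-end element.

#5 stroke→J1  (Se1 (Se) sets effort on bond)
#1 stroke→I1  (prefer integral on I1)
#2 stroke→I2  (I2 integral (f out))
#0 stroke→J1  (J1 flow already set via bond 2)
#3 stroke→J1  (J1 flow already set via bond 2)
#4 stroke→J2  (J2: last free bond brings effort in)

bond 0 →J1
bond 1 →I1
bond 2 →I2
bond 3 →J1
bond 4 →J2
bond 5 →J1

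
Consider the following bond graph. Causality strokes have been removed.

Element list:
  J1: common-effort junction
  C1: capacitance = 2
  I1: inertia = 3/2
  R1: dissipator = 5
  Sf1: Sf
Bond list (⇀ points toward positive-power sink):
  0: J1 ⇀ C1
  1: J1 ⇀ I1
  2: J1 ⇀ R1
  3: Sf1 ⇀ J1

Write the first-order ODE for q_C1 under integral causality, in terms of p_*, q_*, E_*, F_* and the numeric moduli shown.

bond 3 →Sf1  (Sf1 (Sf) sets flow on bond)
bond 0 →J1  (C1 outputs effort q/C1)
bond 1 →I1  (common-e at J1 fixed by 0)
bond 2 →R1  (common-e at J1 fixed by 0)

dq_C1/dt = F_Sf1 - 2*p_I1/3 - q_C1/10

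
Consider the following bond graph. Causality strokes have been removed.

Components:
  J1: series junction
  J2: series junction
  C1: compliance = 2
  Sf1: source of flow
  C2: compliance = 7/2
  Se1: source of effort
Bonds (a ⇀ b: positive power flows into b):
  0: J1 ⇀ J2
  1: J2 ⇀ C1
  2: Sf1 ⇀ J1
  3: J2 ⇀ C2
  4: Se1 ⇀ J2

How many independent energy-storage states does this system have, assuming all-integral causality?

2  (C1, C2 all integral)

b2 |Sf1  (Sf1 (Sf) sets flow on bond)
b4 |J2  (source Se1 imposes e)
b0 |J1  (1-jn J1 has f-setter on 2)
b1 |J2  (J2 flow already set via bond 0)
b3 |J2  (J2: bond 0 brought flow, rest push out)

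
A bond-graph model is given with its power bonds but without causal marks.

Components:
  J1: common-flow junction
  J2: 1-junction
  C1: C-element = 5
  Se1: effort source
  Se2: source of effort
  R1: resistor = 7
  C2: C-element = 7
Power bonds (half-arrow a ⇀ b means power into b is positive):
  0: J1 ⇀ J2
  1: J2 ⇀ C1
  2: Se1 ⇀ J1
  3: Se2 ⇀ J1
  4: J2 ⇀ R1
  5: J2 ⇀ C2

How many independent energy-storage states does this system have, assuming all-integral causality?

bond 2 →J1  (Se1: effort source, stroke at far end)
bond 3 →J1  (Se2: effort source, stroke at far end)
bond 0 →J2  (J1: last free bond brings flow in)
bond 1 →J2  (C1 integral (e out))
bond 5 →J2  (C2: C, integral causality)
bond 4 →R1  (J2 needs exactly one f-in)

2  (C1, C2 all integral)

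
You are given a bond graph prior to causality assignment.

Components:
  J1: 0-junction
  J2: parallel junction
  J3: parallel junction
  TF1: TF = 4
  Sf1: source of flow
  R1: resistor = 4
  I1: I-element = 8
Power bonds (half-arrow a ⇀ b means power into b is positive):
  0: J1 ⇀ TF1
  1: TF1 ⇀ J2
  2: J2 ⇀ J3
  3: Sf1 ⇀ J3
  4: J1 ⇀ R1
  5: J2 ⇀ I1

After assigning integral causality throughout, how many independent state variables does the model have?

#3 |Sf1  (Sf1 fixes flow; stroke at Sf1)
#2 |J3  (J3 needs exactly one e-in)
#5 |I1  (I1: I, integral causality)
#1 |J2  (J2 needs exactly one e-in)
#0 |TF1  (TF1: transformer flips bond 1)
#4 |J1  (closing 0-jn rule on J1)

1  (I1 all integral)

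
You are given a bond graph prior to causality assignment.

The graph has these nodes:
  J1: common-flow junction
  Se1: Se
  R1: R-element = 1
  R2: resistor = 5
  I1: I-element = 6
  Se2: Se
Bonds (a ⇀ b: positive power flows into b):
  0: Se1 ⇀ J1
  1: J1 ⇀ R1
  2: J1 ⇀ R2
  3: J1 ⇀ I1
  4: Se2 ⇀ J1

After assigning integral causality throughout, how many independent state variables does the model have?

1  (I1 all integral)

bond 0 stroke at J1  (Se1 fixes effort; stroke away)
bond 4 stroke at J1  (Se2: effort source, stroke at far end)
bond 3 stroke at I1  (I1 outputs flow p/I1)
bond 1 stroke at J1  (common-f at J1 fixed by 3)
bond 2 stroke at J1  (J1 flow already set via bond 3)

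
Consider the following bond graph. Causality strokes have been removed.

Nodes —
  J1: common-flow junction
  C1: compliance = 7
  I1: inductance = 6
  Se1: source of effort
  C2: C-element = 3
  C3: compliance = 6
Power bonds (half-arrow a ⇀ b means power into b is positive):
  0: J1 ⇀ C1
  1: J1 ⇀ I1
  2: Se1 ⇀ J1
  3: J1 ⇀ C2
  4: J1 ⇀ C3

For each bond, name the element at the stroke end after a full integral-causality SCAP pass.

bond 0 |J1
bond 1 |I1
bond 2 |J1
bond 3 |J1
bond 4 |J1

bond 2 stroke→J1  (source Se1 imposes e)
bond 0 stroke→J1  (prefer integral on C1)
bond 1 stroke→I1  (I1 integral (f out))
bond 3 stroke→J1  (common-f at J1 fixed by 1)
bond 4 stroke→J1  (1-jn J1 has f-setter on 1)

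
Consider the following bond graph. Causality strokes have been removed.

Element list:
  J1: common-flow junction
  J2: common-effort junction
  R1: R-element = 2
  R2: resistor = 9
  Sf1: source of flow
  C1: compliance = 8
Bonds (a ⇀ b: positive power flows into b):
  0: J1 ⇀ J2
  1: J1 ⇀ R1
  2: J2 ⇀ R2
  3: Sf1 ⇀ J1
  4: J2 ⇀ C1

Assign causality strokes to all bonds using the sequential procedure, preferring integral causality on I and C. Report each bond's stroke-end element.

b0 stroke at J1
b1 stroke at J1
b2 stroke at R2
b3 stroke at Sf1
b4 stroke at J2

#3 stroke at Sf1  (Sf1: flow source, stroke at near end)
#0 stroke at J1  (1-jn J1 has f-setter on 3)
#1 stroke at J1  (J1 flow already set via bond 3)
#4 stroke at J2  (prefer integral on C1)
#2 stroke at R2  (0-jn J2 has e-setter on 4)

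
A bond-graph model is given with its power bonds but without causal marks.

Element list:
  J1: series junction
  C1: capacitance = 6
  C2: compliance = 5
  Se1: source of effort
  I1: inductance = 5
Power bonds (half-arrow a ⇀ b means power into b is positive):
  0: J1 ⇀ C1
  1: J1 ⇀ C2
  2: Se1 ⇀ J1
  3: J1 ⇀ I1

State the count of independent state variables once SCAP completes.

3  (C1, C2, I1 all integral)

#2 →J1  (source Se1 imposes e)
#0 →J1  (C1 outputs effort q/C1)
#1 →J1  (C2 integral (e out))
#3 →I1  (only one flow-in slot at J1)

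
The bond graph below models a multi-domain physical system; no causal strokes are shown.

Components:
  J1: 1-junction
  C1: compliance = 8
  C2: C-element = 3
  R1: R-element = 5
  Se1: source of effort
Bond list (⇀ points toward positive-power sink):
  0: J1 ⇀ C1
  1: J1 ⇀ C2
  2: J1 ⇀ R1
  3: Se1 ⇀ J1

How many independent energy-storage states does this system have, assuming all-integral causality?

2  (C1, C2 all integral)

#3 stroke→J1  (Se1 (Se) sets effort on bond)
#0 stroke→J1  (C1 outputs effort q/C1)
#1 stroke→J1  (C2: C, integral causality)
#2 stroke→R1  (J1: last free bond brings flow in)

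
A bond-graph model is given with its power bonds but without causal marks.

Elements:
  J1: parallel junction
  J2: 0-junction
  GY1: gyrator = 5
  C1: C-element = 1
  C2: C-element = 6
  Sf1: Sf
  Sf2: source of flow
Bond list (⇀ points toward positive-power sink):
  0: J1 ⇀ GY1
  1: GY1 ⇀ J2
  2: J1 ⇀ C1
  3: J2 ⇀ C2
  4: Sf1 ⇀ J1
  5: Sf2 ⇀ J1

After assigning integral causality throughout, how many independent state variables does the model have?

2  (C1, C2 all integral)

b4 stroke→Sf1  (Sf1: flow source, stroke at near end)
b5 stroke→Sf2  (source Sf2 imposes f)
b2 stroke→J1  (C1 integral (e out))
b0 stroke→GY1  (J1: bond 2 brought effort, rest push out)
b1 stroke→GY1  (GY GY1: same side as bond 0)
b3 stroke→J2  (only one effort-in slot at J2)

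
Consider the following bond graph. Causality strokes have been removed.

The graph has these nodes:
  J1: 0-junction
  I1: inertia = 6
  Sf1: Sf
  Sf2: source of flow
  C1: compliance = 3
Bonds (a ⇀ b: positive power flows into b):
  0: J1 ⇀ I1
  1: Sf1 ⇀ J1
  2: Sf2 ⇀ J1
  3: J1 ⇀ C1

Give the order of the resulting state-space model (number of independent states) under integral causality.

2  (C1, I1 all integral)

β1 |Sf1  (source Sf1 imposes f)
β2 |Sf2  (Sf2: flow source, stroke at near end)
β0 |I1  (I1 outputs flow p/I1)
β3 |J1  (only one effort-in slot at J1)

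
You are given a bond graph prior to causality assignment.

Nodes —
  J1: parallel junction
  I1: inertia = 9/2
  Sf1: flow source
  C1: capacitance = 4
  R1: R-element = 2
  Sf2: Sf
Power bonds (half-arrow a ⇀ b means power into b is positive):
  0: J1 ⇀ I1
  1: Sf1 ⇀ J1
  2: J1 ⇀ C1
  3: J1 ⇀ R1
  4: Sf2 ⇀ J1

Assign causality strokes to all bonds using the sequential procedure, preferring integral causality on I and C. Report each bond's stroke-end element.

bond 0 |I1
bond 1 |Sf1
bond 2 |J1
bond 3 |R1
bond 4 |Sf2

β1 |Sf1  (source Sf1 imposes f)
β4 |Sf2  (Sf2 (Sf) sets flow on bond)
β0 |I1  (prefer integral on I1)
β2 |J1  (C1 outputs effort q/C1)
β3 |R1  (0-jn J1 has e-setter on 2)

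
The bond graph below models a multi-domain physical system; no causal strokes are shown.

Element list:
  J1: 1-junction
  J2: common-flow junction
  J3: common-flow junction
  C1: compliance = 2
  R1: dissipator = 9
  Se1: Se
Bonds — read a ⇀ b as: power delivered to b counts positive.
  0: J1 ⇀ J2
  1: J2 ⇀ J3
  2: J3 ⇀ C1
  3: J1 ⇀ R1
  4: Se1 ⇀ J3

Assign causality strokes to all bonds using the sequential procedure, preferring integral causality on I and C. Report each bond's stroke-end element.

β0 stroke→J1
β1 stroke→J2
β2 stroke→J3
β3 stroke→R1
β4 stroke→J3

b4 stroke at J3  (source Se1 imposes e)
b2 stroke at J3  (C1 integral (e out))
b1 stroke at J2  (only one flow-in slot at J3)
b0 stroke at J1  (J2: last free bond brings flow in)
b3 stroke at R1  (J1: last free bond brings flow in)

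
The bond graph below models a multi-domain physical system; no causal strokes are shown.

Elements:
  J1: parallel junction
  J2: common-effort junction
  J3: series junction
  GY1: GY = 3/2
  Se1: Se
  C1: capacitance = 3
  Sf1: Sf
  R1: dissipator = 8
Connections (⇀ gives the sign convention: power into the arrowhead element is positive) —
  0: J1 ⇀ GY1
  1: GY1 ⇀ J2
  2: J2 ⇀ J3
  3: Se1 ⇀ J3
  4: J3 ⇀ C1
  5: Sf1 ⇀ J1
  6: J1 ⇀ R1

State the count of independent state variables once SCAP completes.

β3 →J3  (Se1 (Se) sets effort on bond)
β5 →Sf1  (source Sf1 imposes f)
β4 →J3  (C1 integral (e out))
β2 →J2  (closing 1-jn rule on J3)
β1 →GY1  (common-e at J2 fixed by 2)
β0 →GY1  (GY GY1: same side as bond 1)
β6 →J1  (J1 needs exactly one e-in)

1  (C1 all integral)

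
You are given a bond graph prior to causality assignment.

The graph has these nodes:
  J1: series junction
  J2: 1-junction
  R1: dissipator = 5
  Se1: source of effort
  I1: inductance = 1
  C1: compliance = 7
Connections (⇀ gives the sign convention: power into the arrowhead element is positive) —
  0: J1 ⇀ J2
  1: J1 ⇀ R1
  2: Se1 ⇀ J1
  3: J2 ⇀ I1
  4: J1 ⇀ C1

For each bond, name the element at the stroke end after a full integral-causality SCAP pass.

β0 |J2
β1 |J1
β2 |J1
β3 |I1
β4 |J1

b2 stroke at J1  (Se1 fixes effort; stroke away)
b3 stroke at I1  (I1 integral (f out))
b0 stroke at J2  (J2 flow already set via bond 3)
b1 stroke at J1  (J1: bond 0 brought flow, rest push out)
b4 stroke at J1  (J1 flow already set via bond 0)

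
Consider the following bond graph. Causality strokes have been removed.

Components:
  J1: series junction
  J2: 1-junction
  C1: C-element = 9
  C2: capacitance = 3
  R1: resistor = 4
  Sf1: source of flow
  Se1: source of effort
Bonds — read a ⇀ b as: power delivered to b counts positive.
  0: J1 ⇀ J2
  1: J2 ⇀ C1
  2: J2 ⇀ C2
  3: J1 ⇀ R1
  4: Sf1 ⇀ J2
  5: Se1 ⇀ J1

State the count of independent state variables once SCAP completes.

bond 4 |Sf1  (Sf1 (Sf) sets flow on bond)
bond 5 |J1  (Se1 fixes effort; stroke away)
bond 0 |J2  (common-f at J2 fixed by 4)
bond 1 |J2  (1-jn J2 has f-setter on 4)
bond 2 |J2  (J2 flow already set via bond 4)
bond 3 |J1  (common-f at J1 fixed by 0)

2  (C1, C2 all integral)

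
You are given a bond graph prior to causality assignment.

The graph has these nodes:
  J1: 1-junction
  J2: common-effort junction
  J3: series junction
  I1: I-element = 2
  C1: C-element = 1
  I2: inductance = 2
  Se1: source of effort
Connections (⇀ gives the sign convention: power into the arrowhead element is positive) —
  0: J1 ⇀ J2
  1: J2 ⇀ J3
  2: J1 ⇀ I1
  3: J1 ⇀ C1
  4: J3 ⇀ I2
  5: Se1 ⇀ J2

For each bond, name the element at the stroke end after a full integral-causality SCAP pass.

#0 |J1
#1 |J3
#2 |I1
#3 |J1
#4 |I2
#5 |J2

b5 |J2  (Se1: effort source, stroke at far end)
b0 |J1  (0-jn J2 has e-setter on 5)
b1 |J3  (J2: bond 5 brought effort, rest push out)
b4 |I2  (only one flow-in slot at J3)
b2 |I1  (I1 outputs flow p/I1)
b3 |J1  (J1 flow already set via bond 2)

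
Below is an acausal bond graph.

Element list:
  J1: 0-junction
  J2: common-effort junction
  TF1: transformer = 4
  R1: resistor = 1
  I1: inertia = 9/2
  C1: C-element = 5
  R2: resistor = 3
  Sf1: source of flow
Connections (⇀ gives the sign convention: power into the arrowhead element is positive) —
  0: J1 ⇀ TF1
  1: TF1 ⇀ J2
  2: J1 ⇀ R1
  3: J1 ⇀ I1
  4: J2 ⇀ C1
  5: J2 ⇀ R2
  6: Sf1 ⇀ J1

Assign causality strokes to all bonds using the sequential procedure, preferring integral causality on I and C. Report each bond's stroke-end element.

#6 stroke at Sf1  (Sf1: flow source, stroke at near end)
#3 stroke at I1  (I1: I, integral causality)
#4 stroke at J2  (C1 integral (e out))
#1 stroke at TF1  (0-jn J2 has e-setter on 4)
#5 stroke at R2  (J2: bond 4 brought effort, rest push out)
#0 stroke at J1  (TF TF1: opposite of bond 1)
#2 stroke at R1  (0-jn J1 has e-setter on 0)

β0 →J1
β1 →TF1
β2 →R1
β3 →I1
β4 →J2
β5 →R2
β6 →Sf1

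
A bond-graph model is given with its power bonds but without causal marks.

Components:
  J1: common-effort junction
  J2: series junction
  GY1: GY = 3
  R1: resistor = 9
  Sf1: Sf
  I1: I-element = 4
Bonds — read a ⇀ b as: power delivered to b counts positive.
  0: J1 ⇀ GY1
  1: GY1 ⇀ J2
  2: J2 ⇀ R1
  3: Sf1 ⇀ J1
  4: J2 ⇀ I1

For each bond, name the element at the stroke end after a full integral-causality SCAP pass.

β0 stroke→J1
β1 stroke→J2
β2 stroke→J2
β3 stroke→Sf1
β4 stroke→I1

β3 stroke at Sf1  (Sf1: flow source, stroke at near end)
β0 stroke at J1  (closing 0-jn rule on J1)
β1 stroke at J2  (through GY1, causality inverts; strokes same side of GY1)
β4 stroke at I1  (I1 integral (f out))
β2 stroke at J2  (J2 flow already set via bond 4)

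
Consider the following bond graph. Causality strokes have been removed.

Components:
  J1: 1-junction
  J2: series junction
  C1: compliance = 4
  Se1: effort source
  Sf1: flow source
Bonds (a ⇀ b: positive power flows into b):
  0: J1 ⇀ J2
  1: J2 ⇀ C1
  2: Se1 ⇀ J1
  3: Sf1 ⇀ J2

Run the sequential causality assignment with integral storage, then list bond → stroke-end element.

β0 stroke at J2
β1 stroke at J2
β2 stroke at J1
β3 stroke at Sf1

b2 |J1  (Se1 fixes effort; stroke away)
b3 |Sf1  (Sf1 (Sf) sets flow on bond)
b0 |J2  (closing 1-jn rule on J1)
b1 |J2  (J2 flow already set via bond 3)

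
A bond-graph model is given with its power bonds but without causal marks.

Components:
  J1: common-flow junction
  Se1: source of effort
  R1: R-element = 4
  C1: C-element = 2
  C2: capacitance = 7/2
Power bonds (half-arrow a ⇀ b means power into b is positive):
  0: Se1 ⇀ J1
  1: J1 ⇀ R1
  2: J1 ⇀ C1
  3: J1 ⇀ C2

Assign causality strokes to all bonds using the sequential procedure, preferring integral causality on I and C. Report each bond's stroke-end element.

β0 stroke→J1  (Se1 fixes effort; stroke away)
β2 stroke→J1  (C1 outputs effort q/C1)
β3 stroke→J1  (C2 outputs effort q/C2)
β1 stroke→R1  (closing 1-jn rule on J1)

b0 |J1
b1 |R1
b2 |J1
b3 |J1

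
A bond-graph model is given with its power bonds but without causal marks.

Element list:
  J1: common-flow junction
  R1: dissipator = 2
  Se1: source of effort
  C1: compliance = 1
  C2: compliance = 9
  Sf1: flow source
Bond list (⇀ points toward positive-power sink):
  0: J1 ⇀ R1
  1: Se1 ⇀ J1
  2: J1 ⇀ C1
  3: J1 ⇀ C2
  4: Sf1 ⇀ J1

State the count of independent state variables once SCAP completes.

2  (C1, C2 all integral)

bond 1 →J1  (Se1 fixes effort; stroke away)
bond 4 →Sf1  (Sf1 (Sf) sets flow on bond)
bond 0 →J1  (J1: bond 4 brought flow, rest push out)
bond 2 →J1  (common-f at J1 fixed by 4)
bond 3 →J1  (J1: bond 4 brought flow, rest push out)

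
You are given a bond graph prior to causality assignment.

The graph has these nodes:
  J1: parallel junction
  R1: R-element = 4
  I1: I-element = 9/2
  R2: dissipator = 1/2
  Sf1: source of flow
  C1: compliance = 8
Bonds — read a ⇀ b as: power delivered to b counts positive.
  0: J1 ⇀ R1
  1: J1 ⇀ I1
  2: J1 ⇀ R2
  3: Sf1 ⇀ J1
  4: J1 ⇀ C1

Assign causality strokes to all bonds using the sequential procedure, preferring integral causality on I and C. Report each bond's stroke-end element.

#0 stroke at R1
#1 stroke at I1
#2 stroke at R2
#3 stroke at Sf1
#4 stroke at J1

bond 3 →Sf1  (Sf1: flow source, stroke at near end)
bond 1 →I1  (I1 outputs flow p/I1)
bond 4 →J1  (prefer integral on C1)
bond 0 →R1  (J1: bond 4 brought effort, rest push out)
bond 2 →R2  (J1: bond 4 brought effort, rest push out)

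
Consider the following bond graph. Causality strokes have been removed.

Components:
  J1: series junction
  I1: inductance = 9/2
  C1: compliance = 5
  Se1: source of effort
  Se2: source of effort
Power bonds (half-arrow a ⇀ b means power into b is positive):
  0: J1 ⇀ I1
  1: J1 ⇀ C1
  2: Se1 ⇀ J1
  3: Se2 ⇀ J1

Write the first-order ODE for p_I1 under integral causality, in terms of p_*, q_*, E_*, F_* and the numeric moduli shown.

dp_I1/dt = E_Se1 + E_Se2 - q_C1/5

bond 2 |J1  (Se1 (Se) sets effort on bond)
bond 3 |J1  (Se2 (Se) sets effort on bond)
bond 0 |I1  (I1 outputs flow p/I1)
bond 1 |J1  (1-jn J1 has f-setter on 0)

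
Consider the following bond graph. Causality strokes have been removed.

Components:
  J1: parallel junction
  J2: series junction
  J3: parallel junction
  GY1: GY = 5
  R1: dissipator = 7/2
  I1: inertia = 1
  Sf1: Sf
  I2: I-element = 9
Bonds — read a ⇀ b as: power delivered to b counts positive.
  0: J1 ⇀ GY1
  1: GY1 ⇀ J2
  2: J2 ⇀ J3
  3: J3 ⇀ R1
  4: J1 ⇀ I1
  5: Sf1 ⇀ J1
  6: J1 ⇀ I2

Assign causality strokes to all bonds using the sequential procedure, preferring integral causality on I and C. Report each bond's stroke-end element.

β0 stroke at J1
β1 stroke at J2
β2 stroke at J3
β3 stroke at R1
β4 stroke at I1
β5 stroke at Sf1
β6 stroke at I2

bond 5 stroke at Sf1  (source Sf1 imposes f)
bond 4 stroke at I1  (I1: I, integral causality)
bond 6 stroke at I2  (prefer integral on I2)
bond 0 stroke at J1  (closing 0-jn rule on J1)
bond 1 stroke at J2  (GY1: gyrator matches bond 0)
bond 2 stroke at J3  (only one flow-in slot at J2)
bond 3 stroke at R1  (common-e at J3 fixed by 2)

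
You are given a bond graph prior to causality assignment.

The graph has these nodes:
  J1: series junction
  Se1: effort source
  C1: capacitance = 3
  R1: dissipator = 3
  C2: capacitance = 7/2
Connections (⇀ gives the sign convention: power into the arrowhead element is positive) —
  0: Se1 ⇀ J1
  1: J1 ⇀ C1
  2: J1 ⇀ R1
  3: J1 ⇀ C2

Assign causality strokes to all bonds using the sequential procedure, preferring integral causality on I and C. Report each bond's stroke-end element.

β0 →J1
β1 →J1
β2 →R1
β3 →J1

b0 stroke→J1  (Se1: effort source, stroke at far end)
b1 stroke→J1  (C1 outputs effort q/C1)
b3 stroke→J1  (C2 outputs effort q/C2)
b2 stroke→R1  (J1 needs exactly one f-in)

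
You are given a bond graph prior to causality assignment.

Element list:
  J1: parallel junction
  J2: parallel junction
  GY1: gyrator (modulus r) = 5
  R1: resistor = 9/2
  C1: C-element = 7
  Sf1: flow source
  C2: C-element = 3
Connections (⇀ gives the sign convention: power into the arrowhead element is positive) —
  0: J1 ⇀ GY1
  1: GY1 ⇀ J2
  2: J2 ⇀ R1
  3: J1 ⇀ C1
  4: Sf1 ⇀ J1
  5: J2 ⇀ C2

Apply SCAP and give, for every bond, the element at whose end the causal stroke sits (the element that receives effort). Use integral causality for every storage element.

#0 →GY1
#1 →GY1
#2 →R1
#3 →J1
#4 →Sf1
#5 →J2

bond 4 |Sf1  (source Sf1 imposes f)
bond 3 |J1  (C1 outputs effort q/C1)
bond 0 |GY1  (J1 effort already set via bond 3)
bond 1 |GY1  (through GY1, causality inverts; strokes same side of GY1)
bond 5 |J2  (C2: C, integral causality)
bond 2 |R1  (J2: bond 5 brought effort, rest push out)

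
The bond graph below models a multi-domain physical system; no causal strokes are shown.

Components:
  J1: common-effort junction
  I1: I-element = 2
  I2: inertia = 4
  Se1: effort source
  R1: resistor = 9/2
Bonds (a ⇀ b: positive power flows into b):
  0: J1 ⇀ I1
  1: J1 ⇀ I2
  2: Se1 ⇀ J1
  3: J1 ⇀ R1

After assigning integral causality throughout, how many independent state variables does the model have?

2  (I1, I2 all integral)

b2 |J1  (Se1: effort source, stroke at far end)
b0 |I1  (0-jn J1 has e-setter on 2)
b1 |I2  (common-e at J1 fixed by 2)
b3 |R1  (J1: bond 2 brought effort, rest push out)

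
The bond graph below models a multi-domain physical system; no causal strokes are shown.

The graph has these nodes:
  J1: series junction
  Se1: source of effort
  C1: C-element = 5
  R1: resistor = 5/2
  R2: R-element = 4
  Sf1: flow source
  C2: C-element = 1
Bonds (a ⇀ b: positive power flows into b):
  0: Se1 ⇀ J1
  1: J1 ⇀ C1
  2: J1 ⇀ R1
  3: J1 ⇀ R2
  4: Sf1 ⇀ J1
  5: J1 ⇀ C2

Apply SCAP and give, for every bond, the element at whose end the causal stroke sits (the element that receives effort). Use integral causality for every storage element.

bond 0 stroke at J1
bond 1 stroke at J1
bond 2 stroke at J1
bond 3 stroke at J1
bond 4 stroke at Sf1
bond 5 stroke at J1

bond 0 stroke→J1  (Se1 fixes effort; stroke away)
bond 4 stroke→Sf1  (Sf1 fixes flow; stroke at Sf1)
bond 1 stroke→J1  (J1 flow already set via bond 4)
bond 2 stroke→J1  (common-f at J1 fixed by 4)
bond 3 stroke→J1  (common-f at J1 fixed by 4)
bond 5 stroke→J1  (1-jn J1 has f-setter on 4)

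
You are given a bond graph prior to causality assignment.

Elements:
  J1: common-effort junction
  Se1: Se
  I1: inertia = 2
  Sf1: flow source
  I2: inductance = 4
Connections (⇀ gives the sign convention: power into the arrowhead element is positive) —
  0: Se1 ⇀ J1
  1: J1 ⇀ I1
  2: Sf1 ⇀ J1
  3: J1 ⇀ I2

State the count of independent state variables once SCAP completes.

#0 →J1  (Se1: effort source, stroke at far end)
#2 →Sf1  (Sf1 (Sf) sets flow on bond)
#1 →I1  (J1 effort already set via bond 0)
#3 →I2  (common-e at J1 fixed by 0)

2  (I1, I2 all integral)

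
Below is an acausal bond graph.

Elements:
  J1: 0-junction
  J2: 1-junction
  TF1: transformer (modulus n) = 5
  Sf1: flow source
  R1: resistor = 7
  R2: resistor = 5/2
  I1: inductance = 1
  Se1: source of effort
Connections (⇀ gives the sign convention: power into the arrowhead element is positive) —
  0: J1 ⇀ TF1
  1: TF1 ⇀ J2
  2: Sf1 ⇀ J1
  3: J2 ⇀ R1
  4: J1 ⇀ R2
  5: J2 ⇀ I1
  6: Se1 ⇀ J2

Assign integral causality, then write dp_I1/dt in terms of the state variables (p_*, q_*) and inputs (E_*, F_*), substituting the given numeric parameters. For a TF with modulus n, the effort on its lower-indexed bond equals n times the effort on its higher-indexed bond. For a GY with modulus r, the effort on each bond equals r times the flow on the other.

β2 |Sf1  (Sf1 fixes flow; stroke at Sf1)
β6 |J2  (Se1: effort source, stroke at far end)
β5 |I1  (prefer integral on I1)
β1 |J2  (1-jn J2 has f-setter on 5)
β3 |J2  (J2: bond 5 brought flow, rest push out)
β0 |TF1  (through TF1, causality passes straight; one stroke at TF1)
β4 |J1  (closing 0-jn rule on J1)

dp_I1/dt = E_Se1 + F_Sf1/2 - 71*p_I1/10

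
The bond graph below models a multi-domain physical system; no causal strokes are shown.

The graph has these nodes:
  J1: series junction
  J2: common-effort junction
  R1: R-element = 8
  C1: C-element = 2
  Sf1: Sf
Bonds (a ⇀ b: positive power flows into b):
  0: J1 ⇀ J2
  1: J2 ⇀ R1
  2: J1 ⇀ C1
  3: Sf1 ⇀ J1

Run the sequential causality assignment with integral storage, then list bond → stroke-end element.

b3 |Sf1  (Sf1 (Sf) sets flow on bond)
b0 |J1  (1-jn J1 has f-setter on 3)
b2 |J1  (common-f at J1 fixed by 3)
b1 |J2  (closing 0-jn rule on J2)

#0 stroke at J1
#1 stroke at J2
#2 stroke at J1
#3 stroke at Sf1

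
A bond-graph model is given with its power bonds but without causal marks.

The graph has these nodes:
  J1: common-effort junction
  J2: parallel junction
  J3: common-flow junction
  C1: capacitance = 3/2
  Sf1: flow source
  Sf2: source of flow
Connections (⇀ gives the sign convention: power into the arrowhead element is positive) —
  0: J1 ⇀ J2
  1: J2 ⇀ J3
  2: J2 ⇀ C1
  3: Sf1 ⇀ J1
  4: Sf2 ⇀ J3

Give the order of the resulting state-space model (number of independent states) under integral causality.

1  (C1 all integral)

#3 stroke at Sf1  (Sf1 fixes flow; stroke at Sf1)
#4 stroke at Sf2  (Sf2: flow source, stroke at near end)
#0 stroke at J1  (closing 0-jn rule on J1)
#1 stroke at J3  (J3: bond 4 brought flow, rest push out)
#2 stroke at J2  (J2: last free bond brings effort in)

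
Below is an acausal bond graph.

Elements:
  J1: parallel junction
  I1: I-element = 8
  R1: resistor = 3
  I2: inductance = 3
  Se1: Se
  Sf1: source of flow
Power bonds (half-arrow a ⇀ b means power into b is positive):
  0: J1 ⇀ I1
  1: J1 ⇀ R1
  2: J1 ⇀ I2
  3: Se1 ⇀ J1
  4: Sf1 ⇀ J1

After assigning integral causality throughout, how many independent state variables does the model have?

2  (I1, I2 all integral)

b3 stroke→J1  (Se1: effort source, stroke at far end)
b4 stroke→Sf1  (Sf1 fixes flow; stroke at Sf1)
b0 stroke→I1  (0-jn J1 has e-setter on 3)
b1 stroke→R1  (J1: bond 3 brought effort, rest push out)
b2 stroke→I2  (common-e at J1 fixed by 3)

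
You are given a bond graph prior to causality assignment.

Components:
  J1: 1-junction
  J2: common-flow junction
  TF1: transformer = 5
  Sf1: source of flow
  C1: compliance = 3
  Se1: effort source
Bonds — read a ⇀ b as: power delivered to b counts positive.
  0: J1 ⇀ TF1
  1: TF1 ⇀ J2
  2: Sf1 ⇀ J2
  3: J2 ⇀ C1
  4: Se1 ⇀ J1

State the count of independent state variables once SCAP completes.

1  (C1 all integral)

β2 stroke→Sf1  (source Sf1 imposes f)
β4 stroke→J1  (source Se1 imposes e)
β0 stroke→TF1  (only one flow-in slot at J1)
β1 stroke→J2  (common-f at J2 fixed by 2)
β3 stroke→J2  (J2: bond 2 brought flow, rest push out)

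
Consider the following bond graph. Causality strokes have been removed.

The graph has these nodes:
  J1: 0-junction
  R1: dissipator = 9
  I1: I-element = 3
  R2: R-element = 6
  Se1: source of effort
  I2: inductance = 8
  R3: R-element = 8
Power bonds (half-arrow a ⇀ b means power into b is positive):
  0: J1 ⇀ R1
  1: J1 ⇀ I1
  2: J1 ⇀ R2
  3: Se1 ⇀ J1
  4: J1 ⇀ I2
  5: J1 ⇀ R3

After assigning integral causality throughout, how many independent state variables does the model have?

b3 stroke at J1  (Se1 (Se) sets effort on bond)
b0 stroke at R1  (0-jn J1 has e-setter on 3)
b1 stroke at I1  (J1 effort already set via bond 3)
b2 stroke at R2  (J1: bond 3 brought effort, rest push out)
b4 stroke at I2  (J1 effort already set via bond 3)
b5 stroke at R3  (common-e at J1 fixed by 3)

2  (I1, I2 all integral)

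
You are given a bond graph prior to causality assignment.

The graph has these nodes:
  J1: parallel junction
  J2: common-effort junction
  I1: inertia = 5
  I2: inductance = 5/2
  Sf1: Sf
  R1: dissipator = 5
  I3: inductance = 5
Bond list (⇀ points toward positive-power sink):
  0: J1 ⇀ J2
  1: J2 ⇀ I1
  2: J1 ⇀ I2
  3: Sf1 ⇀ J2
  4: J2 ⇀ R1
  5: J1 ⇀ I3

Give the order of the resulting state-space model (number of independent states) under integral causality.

3  (I1, I2, I3 all integral)

bond 3 →Sf1  (Sf1: flow source, stroke at near end)
bond 1 →I1  (prefer integral on I1)
bond 2 →I2  (I2: I, integral causality)
bond 5 →I3  (I3: I, integral causality)
bond 0 →J1  (closing 0-jn rule on J1)
bond 4 →J2  (J2: last free bond brings effort in)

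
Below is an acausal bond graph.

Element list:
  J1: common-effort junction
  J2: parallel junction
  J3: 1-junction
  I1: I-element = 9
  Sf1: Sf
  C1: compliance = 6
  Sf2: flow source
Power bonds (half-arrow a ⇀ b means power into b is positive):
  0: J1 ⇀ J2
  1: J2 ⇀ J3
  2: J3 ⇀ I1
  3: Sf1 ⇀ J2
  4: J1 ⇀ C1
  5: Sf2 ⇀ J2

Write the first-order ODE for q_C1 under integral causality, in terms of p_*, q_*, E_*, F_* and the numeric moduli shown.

bond 3 |Sf1  (Sf1: flow source, stroke at near end)
bond 5 |Sf2  (Sf2: flow source, stroke at near end)
bond 2 |I1  (prefer integral on I1)
bond 1 |J3  (common-f at J3 fixed by 2)
bond 0 |J2  (only one effort-in slot at J2)
bond 4 |J1  (J1: last free bond brings effort in)

dq_C1/dt = F_Sf1 + F_Sf2 - p_I1/9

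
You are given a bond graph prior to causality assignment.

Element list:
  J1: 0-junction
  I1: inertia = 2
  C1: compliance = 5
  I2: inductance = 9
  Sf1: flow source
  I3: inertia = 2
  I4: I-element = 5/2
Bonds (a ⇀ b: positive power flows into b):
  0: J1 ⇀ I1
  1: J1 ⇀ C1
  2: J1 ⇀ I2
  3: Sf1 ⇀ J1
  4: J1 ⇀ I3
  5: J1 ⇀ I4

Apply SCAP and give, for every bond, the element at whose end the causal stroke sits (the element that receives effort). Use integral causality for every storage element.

bond 3 stroke at Sf1  (Sf1 (Sf) sets flow on bond)
bond 0 stroke at I1  (I1: I, integral causality)
bond 1 stroke at J1  (C1 integral (e out))
bond 2 stroke at I2  (J1 effort already set via bond 1)
bond 4 stroke at I3  (0-jn J1 has e-setter on 1)
bond 5 stroke at I4  (J1 effort already set via bond 1)

#0 stroke→I1
#1 stroke→J1
#2 stroke→I2
#3 stroke→Sf1
#4 stroke→I3
#5 stroke→I4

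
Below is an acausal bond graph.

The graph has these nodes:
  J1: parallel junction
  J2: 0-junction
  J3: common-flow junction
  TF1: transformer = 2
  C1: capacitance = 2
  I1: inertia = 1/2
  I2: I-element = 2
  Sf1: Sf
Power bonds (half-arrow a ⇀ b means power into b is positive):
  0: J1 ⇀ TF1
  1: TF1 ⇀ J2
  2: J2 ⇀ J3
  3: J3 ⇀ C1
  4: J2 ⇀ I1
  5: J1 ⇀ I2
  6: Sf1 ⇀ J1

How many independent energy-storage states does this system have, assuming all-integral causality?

3  (C1, I1, I2 all integral)

β6 stroke→Sf1  (Sf1: flow source, stroke at near end)
β3 stroke→J3  (C1 integral (e out))
β2 stroke→J2  (J3: last free bond brings flow in)
β1 stroke→TF1  (common-e at J2 fixed by 2)
β4 stroke→I1  (J2 effort already set via bond 2)
β0 stroke→J1  (TF1: transformer flips bond 1)
β5 stroke→I2  (J1: bond 0 brought effort, rest push out)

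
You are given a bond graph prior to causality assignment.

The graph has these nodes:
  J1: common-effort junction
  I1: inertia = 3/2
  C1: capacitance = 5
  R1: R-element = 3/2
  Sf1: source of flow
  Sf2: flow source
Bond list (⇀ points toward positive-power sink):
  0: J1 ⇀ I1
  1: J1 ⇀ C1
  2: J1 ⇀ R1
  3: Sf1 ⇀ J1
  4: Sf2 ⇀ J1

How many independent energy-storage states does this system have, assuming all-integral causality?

b3 stroke at Sf1  (Sf1 fixes flow; stroke at Sf1)
b4 stroke at Sf2  (source Sf2 imposes f)
b0 stroke at I1  (prefer integral on I1)
b1 stroke at J1  (prefer integral on C1)
b2 stroke at R1  (J1: bond 1 brought effort, rest push out)

2  (C1, I1 all integral)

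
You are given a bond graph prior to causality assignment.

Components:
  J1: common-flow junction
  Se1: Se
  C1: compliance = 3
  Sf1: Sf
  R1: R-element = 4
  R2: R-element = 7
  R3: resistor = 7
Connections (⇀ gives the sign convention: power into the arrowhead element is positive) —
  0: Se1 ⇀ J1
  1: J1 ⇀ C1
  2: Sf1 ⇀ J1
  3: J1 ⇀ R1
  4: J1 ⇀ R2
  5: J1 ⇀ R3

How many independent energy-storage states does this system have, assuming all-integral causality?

#0 |J1  (Se1: effort source, stroke at far end)
#2 |Sf1  (Sf1: flow source, stroke at near end)
#1 |J1  (J1: bond 2 brought flow, rest push out)
#3 |J1  (common-f at J1 fixed by 2)
#4 |J1  (J1: bond 2 brought flow, rest push out)
#5 |J1  (common-f at J1 fixed by 2)

1  (C1 all integral)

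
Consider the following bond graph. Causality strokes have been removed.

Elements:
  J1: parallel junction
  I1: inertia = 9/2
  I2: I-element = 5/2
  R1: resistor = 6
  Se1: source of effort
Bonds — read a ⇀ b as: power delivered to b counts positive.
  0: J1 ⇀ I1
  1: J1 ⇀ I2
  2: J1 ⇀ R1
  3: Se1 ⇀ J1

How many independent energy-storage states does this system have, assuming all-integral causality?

b3 stroke at J1  (Se1: effort source, stroke at far end)
b0 stroke at I1  (common-e at J1 fixed by 3)
b1 stroke at I2  (J1: bond 3 brought effort, rest push out)
b2 stroke at R1  (J1 effort already set via bond 3)

2  (I1, I2 all integral)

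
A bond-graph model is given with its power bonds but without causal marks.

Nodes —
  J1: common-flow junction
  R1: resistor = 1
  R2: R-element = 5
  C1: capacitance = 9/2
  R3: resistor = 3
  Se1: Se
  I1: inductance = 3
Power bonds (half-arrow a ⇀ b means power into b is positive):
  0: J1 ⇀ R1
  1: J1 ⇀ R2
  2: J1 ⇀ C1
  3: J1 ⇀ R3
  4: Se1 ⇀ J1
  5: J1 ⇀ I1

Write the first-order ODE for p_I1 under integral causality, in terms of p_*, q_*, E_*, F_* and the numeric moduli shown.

dp_I1/dt = E_Se1 - 3*p_I1 - 2*q_C1/9

#4 →J1  (Se1 fixes effort; stroke away)
#2 →J1  (C1 outputs effort q/C1)
#5 →I1  (I1 outputs flow p/I1)
#0 →J1  (J1: bond 5 brought flow, rest push out)
#1 →J1  (J1: bond 5 brought flow, rest push out)
#3 →J1  (J1: bond 5 brought flow, rest push out)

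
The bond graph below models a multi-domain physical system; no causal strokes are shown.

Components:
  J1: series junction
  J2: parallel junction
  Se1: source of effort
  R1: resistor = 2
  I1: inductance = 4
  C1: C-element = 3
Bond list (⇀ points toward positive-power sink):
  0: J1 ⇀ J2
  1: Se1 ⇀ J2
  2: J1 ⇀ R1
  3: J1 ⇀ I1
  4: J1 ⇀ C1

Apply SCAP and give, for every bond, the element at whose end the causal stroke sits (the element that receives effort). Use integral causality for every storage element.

b1 stroke at J2  (Se1 (Se) sets effort on bond)
b0 stroke at J1  (J2 effort already set via bond 1)
b3 stroke at I1  (I1: I, integral causality)
b2 stroke at J1  (J1 flow already set via bond 3)
b4 stroke at J1  (J1: bond 3 brought flow, rest push out)

#0 →J1
#1 →J2
#2 →J1
#3 →I1
#4 →J1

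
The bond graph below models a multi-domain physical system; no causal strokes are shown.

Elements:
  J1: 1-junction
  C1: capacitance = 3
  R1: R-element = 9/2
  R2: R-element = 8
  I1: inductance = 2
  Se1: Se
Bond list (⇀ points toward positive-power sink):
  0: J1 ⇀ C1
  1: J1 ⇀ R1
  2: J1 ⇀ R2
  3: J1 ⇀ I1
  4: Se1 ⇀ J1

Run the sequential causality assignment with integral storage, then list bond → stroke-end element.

#4 stroke at J1  (Se1 fixes effort; stroke away)
#0 stroke at J1  (C1 integral (e out))
#3 stroke at I1  (prefer integral on I1)
#1 stroke at J1  (J1 flow already set via bond 3)
#2 stroke at J1  (1-jn J1 has f-setter on 3)

bond 0 stroke at J1
bond 1 stroke at J1
bond 2 stroke at J1
bond 3 stroke at I1
bond 4 stroke at J1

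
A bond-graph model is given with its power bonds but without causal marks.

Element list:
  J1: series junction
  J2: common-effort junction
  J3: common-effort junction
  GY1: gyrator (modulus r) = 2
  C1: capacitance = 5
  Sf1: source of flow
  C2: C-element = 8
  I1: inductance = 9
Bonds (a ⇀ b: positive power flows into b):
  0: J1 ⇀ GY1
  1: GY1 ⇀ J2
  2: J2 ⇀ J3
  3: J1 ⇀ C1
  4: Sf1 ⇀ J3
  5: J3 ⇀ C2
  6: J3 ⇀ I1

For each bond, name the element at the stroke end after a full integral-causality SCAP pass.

b4 |Sf1  (Sf1 fixes flow; stroke at Sf1)
b3 |J1  (C1: C, integral causality)
b0 |GY1  (J1 needs exactly one f-in)
b1 |GY1  (GY GY1: same side as bond 0)
b2 |J2  (J2: last free bond brings effort in)
b5 |J3  (prefer integral on C2)
b6 |I1  (0-jn J3 has e-setter on 5)

b0 stroke→GY1
b1 stroke→GY1
b2 stroke→J2
b3 stroke→J1
b4 stroke→Sf1
b5 stroke→J3
b6 stroke→I1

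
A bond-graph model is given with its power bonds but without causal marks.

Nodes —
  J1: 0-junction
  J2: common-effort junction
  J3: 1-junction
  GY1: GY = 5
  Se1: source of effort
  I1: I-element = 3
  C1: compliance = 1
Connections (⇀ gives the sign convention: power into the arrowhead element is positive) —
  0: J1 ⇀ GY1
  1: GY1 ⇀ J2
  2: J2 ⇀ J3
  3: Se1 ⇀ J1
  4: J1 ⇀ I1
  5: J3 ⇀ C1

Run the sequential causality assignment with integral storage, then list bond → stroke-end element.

bond 3 stroke→J1  (Se1: effort source, stroke at far end)
bond 0 stroke→GY1  (J1 effort already set via bond 3)
bond 4 stroke→I1  (common-e at J1 fixed by 3)
bond 1 stroke→GY1  (GY GY1: same side as bond 0)
bond 2 stroke→J2  (only one effort-in slot at J2)
bond 5 stroke→J3  (J3 flow already set via bond 2)

#0 stroke→GY1
#1 stroke→GY1
#2 stroke→J2
#3 stroke→J1
#4 stroke→I1
#5 stroke→J3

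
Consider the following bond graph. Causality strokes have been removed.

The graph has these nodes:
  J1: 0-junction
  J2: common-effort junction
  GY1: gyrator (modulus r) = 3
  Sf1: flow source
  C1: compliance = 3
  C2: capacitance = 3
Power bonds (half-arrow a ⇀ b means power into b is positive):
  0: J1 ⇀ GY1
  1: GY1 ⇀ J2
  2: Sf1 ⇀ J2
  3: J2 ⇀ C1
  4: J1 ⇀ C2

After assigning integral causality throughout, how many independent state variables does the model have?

2  (C1, C2 all integral)

bond 2 |Sf1  (source Sf1 imposes f)
bond 3 |J2  (C1: C, integral causality)
bond 1 |GY1  (J2: bond 3 brought effort, rest push out)
bond 0 |GY1  (GY GY1: same side as bond 1)
bond 4 |J1  (only one effort-in slot at J1)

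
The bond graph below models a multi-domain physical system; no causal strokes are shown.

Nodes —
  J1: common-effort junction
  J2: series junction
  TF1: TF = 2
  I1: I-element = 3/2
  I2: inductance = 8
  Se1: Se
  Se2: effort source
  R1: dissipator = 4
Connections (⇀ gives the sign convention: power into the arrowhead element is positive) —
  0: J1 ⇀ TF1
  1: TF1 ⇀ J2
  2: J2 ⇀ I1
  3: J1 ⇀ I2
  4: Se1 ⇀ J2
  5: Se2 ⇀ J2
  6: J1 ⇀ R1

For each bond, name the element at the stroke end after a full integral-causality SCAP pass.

#0 |TF1
#1 |J2
#2 |I1
#3 |I2
#4 |J2
#5 |J2
#6 |J1

bond 4 |J2  (source Se1 imposes e)
bond 5 |J2  (Se2 (Se) sets effort on bond)
bond 2 |I1  (I1 outputs flow p/I1)
bond 1 |J2  (J2: bond 2 brought flow, rest push out)
bond 0 |TF1  (TF1 one-in-one-out from 1)
bond 3 |I2  (I2 integral (f out))
bond 6 |J1  (only one effort-in slot at J1)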